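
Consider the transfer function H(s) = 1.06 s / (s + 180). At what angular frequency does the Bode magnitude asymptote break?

180 rad/s

The single real pole at s = −180 gives a corner at ω = 180 rad/s.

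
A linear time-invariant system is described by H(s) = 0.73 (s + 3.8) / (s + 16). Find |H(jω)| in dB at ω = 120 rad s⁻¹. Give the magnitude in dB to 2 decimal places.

-2.81 dB

|j120 + 3.8| = √(120² + 3.8²) = 120.1
|j120 + 16| = √(120² + 16²) = 121.1
|H(j120)| = 0.73 × 120.1 / 121.1 = 0.72396
20 log₁₀(0.72396) = -2.806 dB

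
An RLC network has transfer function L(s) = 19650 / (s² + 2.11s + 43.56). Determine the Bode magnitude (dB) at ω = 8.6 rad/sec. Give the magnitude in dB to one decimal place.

54.9 dB

|(j8.6)² + 2.11(j8.6) + 43.56| = |-30.4 + j18.146| = 35.4
|L(j8.6)| = 19650 / 35.4 = 555.02
20 log₁₀(555.02) = 54.89 dB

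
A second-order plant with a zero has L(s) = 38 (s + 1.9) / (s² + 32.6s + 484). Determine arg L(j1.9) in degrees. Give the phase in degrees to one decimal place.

∠(j1.9 + 1.9) = arctan(1.9/1.9) = 45.00°
∠[(j1.9)² + 32.6(j1.9) + 484] = ∠[480.39 + j61.94] = 7.35°
∠L(j1.9) = 45.00° − 7.35° = 37.65°

37.7°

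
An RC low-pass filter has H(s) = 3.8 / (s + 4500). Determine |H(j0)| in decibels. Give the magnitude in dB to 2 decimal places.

H(0) = 3.8 / 4500 = 0.00084444
20 log₁₀(0.00084444) = -61.469 dB

-61.47 dB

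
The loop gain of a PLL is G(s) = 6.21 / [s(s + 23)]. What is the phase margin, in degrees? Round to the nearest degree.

Gain crossover: |G(jω)| = 1 at ω ≈ 0.27 rad s⁻¹.
∠G(j0.27) = −90° − arctan(0.27/23) ≈ -90.67°
PM = 180° + (-90.67°) = 89.33°

89°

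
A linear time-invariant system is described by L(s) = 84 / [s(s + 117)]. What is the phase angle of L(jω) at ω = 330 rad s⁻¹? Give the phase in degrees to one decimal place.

∠(j330 + 117) = arctan(330/117) = 70.48°
∠(j330) = 90.00°
∠L(j330) = − (70.48° + 90.00°) = -160.48°

-160.5 deg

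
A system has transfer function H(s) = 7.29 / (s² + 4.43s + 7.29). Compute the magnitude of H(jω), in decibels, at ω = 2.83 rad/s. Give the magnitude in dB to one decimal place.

-4.7 dB

|(j2.83)² + 4.43(j2.83) + 7.29| = |-0.7189 + j12.537| = 12.56
|H(j2.83)| = 7.29 / 12.56 = 0.58053
20 log₁₀(0.58053) = -4.72 dB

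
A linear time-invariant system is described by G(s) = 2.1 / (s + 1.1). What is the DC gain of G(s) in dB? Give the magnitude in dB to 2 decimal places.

5.62 dB

G(0) = 2.1 / 1.1 = 1.9091
20 log₁₀(1.9091) = 5.617 dB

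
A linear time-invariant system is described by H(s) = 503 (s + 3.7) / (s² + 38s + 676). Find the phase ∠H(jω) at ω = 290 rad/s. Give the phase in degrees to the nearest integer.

∠(j290 + 3.7) = arctan(290/3.7) = 89.27°
∠[(j290)² + 38(j290) + 676] = ∠[-83424 + j11020] = 172.48°
∠H(j290) = 89.27° − 172.48° = -83.21°

-83 deg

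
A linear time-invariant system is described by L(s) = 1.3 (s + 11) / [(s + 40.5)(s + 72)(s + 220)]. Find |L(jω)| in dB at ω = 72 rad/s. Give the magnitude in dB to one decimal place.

-86.3 dB

|j72 + 11| = √(72² + 11²) = 72.84
|j72 + 40.5| = √(72² + 40.5²) = 82.61
|j72 + 72| = √(72² + 72²) = 101.8
|j72 + 220| = √(72² + 220²) = 231.5
|L(j72)| = 1.3 × 72.84 / (82.61 × 101.8 × 231.5) = 4.8629e-05
20 log₁₀(4.8629e-05) = -86.26 dB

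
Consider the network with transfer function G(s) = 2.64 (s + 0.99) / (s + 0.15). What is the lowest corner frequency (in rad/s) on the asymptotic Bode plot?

Break frequencies occur at each pole and zero magnitude: 0.15 rad/s, 0.99 rad/s.
The lowest is 0.15 rad/s.

0.15 rad/s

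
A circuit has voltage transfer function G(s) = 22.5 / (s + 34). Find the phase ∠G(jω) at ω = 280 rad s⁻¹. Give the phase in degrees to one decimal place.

-83.1 deg

∠(j280 + 34) = arctan(280/34) = 83.08°
∠G(j280) = −83.08° = -83.08°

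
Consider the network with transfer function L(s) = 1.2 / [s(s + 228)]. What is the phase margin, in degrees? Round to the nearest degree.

Gain crossover: |L(jω)| = 1 at ω ≈ 0.00526 rad s⁻¹.
∠L(j0.00526) = −90° − arctan(0.00526/228) ≈ -90.00°
PM = 180° + (-90.00°) = 90.00°

90°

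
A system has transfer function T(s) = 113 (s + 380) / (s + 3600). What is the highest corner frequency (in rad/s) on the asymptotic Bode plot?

3600 rad/s

Break frequencies occur at each pole and zero magnitude: 380 rad/s, 3600 rad/s.
The highest is 3600 rad/s.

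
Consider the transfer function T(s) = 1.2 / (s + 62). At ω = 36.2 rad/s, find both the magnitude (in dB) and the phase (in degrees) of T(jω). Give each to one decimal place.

|j36.2 + 62| = √(36.2² + 62²) = 71.79
|T(j36.2)| = 1.2 / 71.79 = 0.016714
20 log₁₀(0.016714) = -35.54 dB
∠(j36.2 + 62) = arctan(36.2/62) = 30.28°
∠T(j36.2) = −30.28° = -30.28°

|T| = -35.5 dB, ∠T = -30.3 deg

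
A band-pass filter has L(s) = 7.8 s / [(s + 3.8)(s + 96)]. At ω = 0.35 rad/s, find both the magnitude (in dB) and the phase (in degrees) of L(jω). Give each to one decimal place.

|j0.35| = 0.35
|j0.35 + 3.8| = √(0.35² + 3.8²) = 3.816
|j0.35 + 96| = √(0.35² + 96²) = 96
|L(j0.35)| = 7.8 × 0.35 / (3.816 × 96) = 0.007452
20 log₁₀(0.007452) = -42.55 dB
∠(j0.35) = 90.00°
∠(j0.35 + 3.8) = arctan(0.35/3.8) = 5.26°
∠(j0.35 + 96) = arctan(0.35/96) = 0.21°
∠L(j0.35) = 90.00° − (5.26° + 0.21°) = 84.53°

|L| = -42.6 dB, ∠L = 84.5 deg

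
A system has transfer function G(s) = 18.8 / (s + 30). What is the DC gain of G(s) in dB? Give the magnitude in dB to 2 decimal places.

G(0) = 18.8 / 30 = 0.62667
20 log₁₀(0.62667) = -4.059 dB

-4.06 dB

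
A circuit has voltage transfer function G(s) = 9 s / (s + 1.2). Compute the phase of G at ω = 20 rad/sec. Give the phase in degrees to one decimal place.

3.4°

∠(j20) = 90.00°
∠(j20 + 1.2) = arctan(20/1.2) = 86.57°
∠G(j20) = 90.00° − 86.57° = 3.43°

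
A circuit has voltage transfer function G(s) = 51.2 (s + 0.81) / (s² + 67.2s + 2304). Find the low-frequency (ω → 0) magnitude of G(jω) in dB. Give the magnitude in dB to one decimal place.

G(0) = 51.2 × 0.81 / 2304 = 0.018
20 log₁₀(0.018) = -34.89 dB

-34.9 dB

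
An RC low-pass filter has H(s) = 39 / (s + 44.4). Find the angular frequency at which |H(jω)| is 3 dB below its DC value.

44.4 rad/sec

For a single-pole low-pass, the −3 dB point is at the pole: ω = 44.4 rad/sec.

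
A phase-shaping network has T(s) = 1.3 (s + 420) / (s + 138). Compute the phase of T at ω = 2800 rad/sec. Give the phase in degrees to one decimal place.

∠(j2800 + 420) = arctan(2800/420) = 81.47°
∠(j2800 + 138) = arctan(2800/138) = 87.18°
∠T(j2800) = 81.47° − 87.18° = -5.71°

-5.7 deg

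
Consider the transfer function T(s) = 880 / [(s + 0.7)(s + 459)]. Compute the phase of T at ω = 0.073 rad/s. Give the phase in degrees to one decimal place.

-6.0°

∠(j0.073 + 0.7) = arctan(0.073/0.7) = 5.95°
∠(j0.073 + 459) = arctan(0.073/459) = 0.01°
∠T(j0.073) = − (5.95° + 0.01°) = -5.96°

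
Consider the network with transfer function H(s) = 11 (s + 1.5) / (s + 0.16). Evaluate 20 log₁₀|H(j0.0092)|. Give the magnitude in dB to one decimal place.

|j0.0092 + 1.5| = √(0.0092² + 1.5²) = 1.5
|j0.0092 + 0.16| = √(0.0092² + 0.16²) = 0.1603
|H(j0.0092)| = 11 × 1.5 / 0.1603 = 102.96
20 log₁₀(102.96) = 40.25 dB

40.3 dB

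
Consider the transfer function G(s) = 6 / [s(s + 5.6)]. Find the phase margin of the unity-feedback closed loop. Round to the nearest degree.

Gain crossover: |G(jω)| = 1 at ω ≈ 1.05 rad/s.
∠G(j1.05) = −90° − arctan(1.05/5.6) ≈ -100.65°
PM = 180° + (-100.65°) = 79.35°

79 deg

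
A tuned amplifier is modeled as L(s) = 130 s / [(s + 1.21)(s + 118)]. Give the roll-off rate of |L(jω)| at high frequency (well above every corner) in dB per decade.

With 1 zero and 2 poles, the high-frequency asymptotic slope is 20 × (1 − 2) = -20 dB/decade.

-20 dB/decade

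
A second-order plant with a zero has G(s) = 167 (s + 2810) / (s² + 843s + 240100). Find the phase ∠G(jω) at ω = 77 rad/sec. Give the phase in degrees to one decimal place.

∠(j77 + 2810) = arctan(77/2810) = 1.57°
∠[(j77)² + 843(j77) + 240100] = ∠[2.3417e+05 + j64911] = 15.49°
∠G(j77) = 1.57° − 15.49° = -13.92°

-13.9 deg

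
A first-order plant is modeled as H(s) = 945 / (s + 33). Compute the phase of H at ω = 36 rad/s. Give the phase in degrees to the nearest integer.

-47°

∠(j36 + 33) = arctan(36/33) = 47.49°
∠H(j36) = −47.49° = -47.49°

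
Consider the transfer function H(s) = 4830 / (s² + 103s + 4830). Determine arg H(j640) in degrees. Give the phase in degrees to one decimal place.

∠[(j640)² + 103(j640) + 4830] = ∠[-4.0477e+05 + j65920] = 170.75°
∠H(j640) = −170.75° = -170.75°

-170.8°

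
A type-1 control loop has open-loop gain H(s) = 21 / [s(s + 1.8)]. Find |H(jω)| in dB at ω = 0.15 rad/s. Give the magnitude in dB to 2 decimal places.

37.79 dB

|j0.15 + 1.8| = √(0.15² + 1.8²) = 1.806
|j0.15| = 0.15
|H(j0.15)| = 21 / (1.806 × 0.15) = 77.509
20 log₁₀(77.509) = 37.787 dB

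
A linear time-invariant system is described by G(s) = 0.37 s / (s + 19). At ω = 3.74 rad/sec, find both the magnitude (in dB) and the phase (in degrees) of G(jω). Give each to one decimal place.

|j3.74| = 3.74
|j3.74 + 19| = √(3.74² + 19²) = 19.36
|G(j3.74)| = 0.37 × 3.74 / 19.36 = 0.07146
20 log₁₀(0.07146) = -22.92 dB
∠(j3.74) = 90.00°
∠(j3.74 + 19) = arctan(3.74/19) = 11.14°
∠G(j3.74) = 90.00° − 11.14° = 78.86°

|G| = -22.9 dB, ∠G = 78.9°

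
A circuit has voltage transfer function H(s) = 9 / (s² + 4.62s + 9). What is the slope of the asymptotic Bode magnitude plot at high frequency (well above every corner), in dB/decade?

With 0 zeros and 2 poles, the high-frequency asymptotic slope is 20 × (0 − 2) = -40 dB/decade.

-40 dB/decade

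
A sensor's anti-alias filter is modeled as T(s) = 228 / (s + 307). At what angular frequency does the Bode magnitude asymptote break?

The single real pole at s = −307 gives a corner at ω = 307 rad/s.

307 rad/s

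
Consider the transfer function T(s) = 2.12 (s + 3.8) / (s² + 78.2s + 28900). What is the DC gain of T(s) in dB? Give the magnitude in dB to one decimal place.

T(0) = 2.12 × 3.8 / 28900 = 0.00027875
20 log₁₀(0.00027875) = -71.10 dB

-71.1 dB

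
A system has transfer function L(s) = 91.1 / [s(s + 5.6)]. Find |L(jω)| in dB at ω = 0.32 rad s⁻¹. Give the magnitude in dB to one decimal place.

34.1 dB

|j0.32 + 5.6| = √(0.32² + 5.6²) = 5.609
|j0.32| = 0.32
|L(j0.32)| = 91.1 / (5.609 × 0.32) = 50.754
20 log₁₀(50.754) = 34.11 dB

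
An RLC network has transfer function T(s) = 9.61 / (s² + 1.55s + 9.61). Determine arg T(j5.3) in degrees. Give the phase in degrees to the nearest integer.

-156°

∠[(j5.3)² + 1.55(j5.3) + 9.61] = ∠[-18.48 + j8.215] = 156.03°
∠T(j5.3) = −156.03° = -156.03°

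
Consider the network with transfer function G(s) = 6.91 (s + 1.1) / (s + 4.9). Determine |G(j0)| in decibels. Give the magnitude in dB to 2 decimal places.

3.81 dB

G(0) = 6.91 × 1.1 / 4.9 = 1.5512
20 log₁₀(1.5512) = 3.813 dB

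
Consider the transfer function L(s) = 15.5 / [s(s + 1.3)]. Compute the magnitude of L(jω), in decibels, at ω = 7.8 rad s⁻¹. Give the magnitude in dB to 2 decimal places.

-12.00 dB

|j7.8 + 1.3| = √(7.8² + 1.3²) = 7.908
|j7.8| = 7.8
|L(j7.8)| = 15.5 / (7.908 × 7.8) = 0.2513
20 log₁₀(0.2513) = -11.996 dB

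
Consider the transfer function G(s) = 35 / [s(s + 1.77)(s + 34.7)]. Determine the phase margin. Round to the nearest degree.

Gain crossover: |G(jω)| = 1 at ω ≈ 0.545 rad/s.
∠G(j0.545) = −90° − arctan(0.545/1.77) − arctan(0.545/34.7) ≈ -108.00°
PM = 180° + (-108.00°) = 72.00°

72°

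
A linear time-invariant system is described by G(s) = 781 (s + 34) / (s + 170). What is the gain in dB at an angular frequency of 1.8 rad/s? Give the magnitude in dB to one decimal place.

|j1.8 + 34| = √(1.8² + 34²) = 34.05
|j1.8 + 170| = √(1.8² + 170²) = 170
|G(j1.8)| = 781 × 34.05 / 170 = 156.41
20 log₁₀(156.41) = 43.89 dB

43.9 dB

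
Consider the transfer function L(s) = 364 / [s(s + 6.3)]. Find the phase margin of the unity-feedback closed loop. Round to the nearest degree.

19°

Gain crossover: |L(jω)| = 1 at ω ≈ 18.6 rad/s.
∠L(j18.6) = −90° − arctan(18.6/6.3) ≈ -161.26°
PM = 180° + (-161.26°) = 18.74°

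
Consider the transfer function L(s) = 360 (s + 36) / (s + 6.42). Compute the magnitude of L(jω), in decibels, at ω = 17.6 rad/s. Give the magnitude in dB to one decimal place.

|j17.6 + 36| = √(17.6² + 36²) = 40.07
|j17.6 + 6.42| = √(17.6² + 6.42²) = 18.73
|L(j17.6)| = 360 × 40.07 / 18.73 = 770.02
20 log₁₀(770.02) = 57.73 dB

57.7 dB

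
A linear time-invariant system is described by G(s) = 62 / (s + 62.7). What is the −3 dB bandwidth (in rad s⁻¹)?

For a single-pole low-pass, the −3 dB point is at the pole: ω = 62.7 rad s⁻¹.

62.7 rad s⁻¹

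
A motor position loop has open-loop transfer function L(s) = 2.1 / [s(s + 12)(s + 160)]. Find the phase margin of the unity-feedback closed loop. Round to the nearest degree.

90°

Gain crossover: |L(jω)| = 1 at ω ≈ 0.00109 rad/s.
∠L(j0.00109) = −90° − arctan(0.00109/12) − arctan(0.00109/160) ≈ -90.01°
PM = 180° + (-90.01°) = 89.99°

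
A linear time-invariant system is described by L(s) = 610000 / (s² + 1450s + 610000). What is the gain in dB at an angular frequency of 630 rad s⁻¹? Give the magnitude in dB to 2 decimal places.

-3.74 dB

|(j630)² + 1450(j630) + 610000| = |2.131e+05 + j9.135e+05| = 9.38e+05
|L(j630)| = 610000 / 9.38e+05 = 0.6503
20 log₁₀(0.6503) = -3.738 dB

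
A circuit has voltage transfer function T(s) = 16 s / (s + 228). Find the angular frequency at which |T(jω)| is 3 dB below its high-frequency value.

For a single-pole high-pass, the −3 dB point is at the pole: ω = 228 rad s⁻¹.

228 rad s⁻¹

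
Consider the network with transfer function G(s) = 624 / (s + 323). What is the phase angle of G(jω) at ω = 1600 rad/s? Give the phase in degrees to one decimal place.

-78.6 deg

∠(j1600 + 323) = arctan(1600/323) = 78.59°
∠G(j1600) = −78.59° = -78.59°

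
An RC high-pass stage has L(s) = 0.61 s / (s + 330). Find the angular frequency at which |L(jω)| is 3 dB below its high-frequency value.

For a single-pole high-pass, the −3 dB point is at the pole: ω = 330 rad/s.

330 rad/s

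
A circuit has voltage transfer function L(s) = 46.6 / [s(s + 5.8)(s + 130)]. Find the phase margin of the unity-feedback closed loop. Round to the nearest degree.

Gain crossover: |L(jω)| = 1 at ω ≈ 0.0618 rad s⁻¹.
∠L(j0.0618) = −90° − arctan(0.0618/5.8) − arctan(0.0618/130) ≈ -90.64°
PM = 180° + (-90.64°) = 89.36°

89°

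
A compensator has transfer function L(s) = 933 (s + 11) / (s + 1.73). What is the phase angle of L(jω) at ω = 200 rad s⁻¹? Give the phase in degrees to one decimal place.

∠(j200 + 11) = arctan(200/11) = 86.85°
∠(j200 + 1.73) = arctan(200/1.73) = 89.50°
∠L(j200) = 86.85° − 89.50° = -2.65°

-2.7°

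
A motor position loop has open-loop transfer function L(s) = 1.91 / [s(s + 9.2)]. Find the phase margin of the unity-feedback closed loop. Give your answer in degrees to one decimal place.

88.7 deg

Gain crossover: |L(jω)| = 1 at ω ≈ 0.208 rad/s.
∠L(j0.208) = −90° − arctan(0.208/9.2) ≈ -91.29°
PM = 180° + (-91.29°) = 88.71°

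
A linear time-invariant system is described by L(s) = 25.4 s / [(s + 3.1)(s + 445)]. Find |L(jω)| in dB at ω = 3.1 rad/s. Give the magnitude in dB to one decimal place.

-27.9 dB

|j3.1| = 3.1
|j3.1 + 3.1| = √(3.1² + 3.1²) = 4.384
|j3.1 + 445| = √(3.1² + 445²) = 445
|L(j3.1)| = 25.4 × 3.1 / (4.384 × 445) = 0.04036
20 log₁₀(0.04036) = -27.88 dB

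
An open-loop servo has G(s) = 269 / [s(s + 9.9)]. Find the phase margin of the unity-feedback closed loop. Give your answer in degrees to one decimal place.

Gain crossover: |G(jω)| = 1 at ω ≈ 15 rad/s.
∠G(j15) = −90° − arctan(15/9.9) ≈ -146.54°
PM = 180° + (-146.54°) = 33.46°

33.5°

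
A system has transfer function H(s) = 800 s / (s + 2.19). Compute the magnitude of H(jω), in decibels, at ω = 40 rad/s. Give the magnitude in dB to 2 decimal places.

58.05 dB

|j40| = 40
|j40 + 2.19| = √(40² + 2.19²) = 40.06
|H(j40)| = 800 × 40 / 40.06 = 798.8
20 log₁₀(798.8) = 58.049 dB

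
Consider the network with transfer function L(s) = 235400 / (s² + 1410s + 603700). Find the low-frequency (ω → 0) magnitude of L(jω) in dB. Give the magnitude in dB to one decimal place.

L(0) = 235400 / 603700 = 0.38993
20 log₁₀(0.38993) = -8.18 dB

-8.2 dB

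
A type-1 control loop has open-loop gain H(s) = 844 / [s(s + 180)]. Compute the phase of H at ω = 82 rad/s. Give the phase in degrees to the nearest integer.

-114°

∠(j82 + 180) = arctan(82/180) = 24.49°
∠(j82) = 90.00°
∠H(j82) = − (24.49° + 90.00°) = -114.49°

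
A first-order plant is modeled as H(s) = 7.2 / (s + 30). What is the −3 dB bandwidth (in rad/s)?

For a single-pole low-pass, the −3 dB point is at the pole: ω = 30 rad/s.

30 rad/s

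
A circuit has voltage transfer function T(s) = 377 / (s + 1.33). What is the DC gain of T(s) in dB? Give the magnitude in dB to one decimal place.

T(0) = 377 / 1.33 = 283.46
20 log₁₀(283.46) = 49.05 dB

49.0 dB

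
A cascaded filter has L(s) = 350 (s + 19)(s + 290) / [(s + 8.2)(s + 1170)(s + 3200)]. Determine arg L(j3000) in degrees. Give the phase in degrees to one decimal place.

∠(j3000 + 19) = arctan(3000/19) = 89.64°
∠(j3000 + 290) = arctan(3000/290) = 84.48°
∠(j3000 + 8.2) = arctan(3000/8.2) = 89.84°
∠(j3000 + 1170) = arctan(3000/1170) = 68.69°
∠(j3000 + 3200) = arctan(3000/3200) = 43.15°
∠L(j3000) = 89.64° + 84.48° − (89.84° + 68.69° + 43.15°) = -27.57°

-27.6°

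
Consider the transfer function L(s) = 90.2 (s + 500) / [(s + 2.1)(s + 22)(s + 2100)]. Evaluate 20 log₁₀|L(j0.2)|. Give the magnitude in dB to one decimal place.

|j0.2 + 500| = √(0.2² + 500²) = 500
|j0.2 + 2.1| = √(0.2² + 2.1²) = 2.11
|j0.2 + 22| = √(0.2² + 22²) = 22
|j0.2 + 2100| = √(0.2² + 2100²) = 2100
|L(j0.2)| = 90.2 × 500 / (2.11 × 22 × 2100) = 0.46274
20 log₁₀(0.46274) = -6.69 dB

-6.7 dB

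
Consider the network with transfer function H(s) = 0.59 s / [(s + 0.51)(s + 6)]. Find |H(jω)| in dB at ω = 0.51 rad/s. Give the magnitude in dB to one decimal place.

|j0.51| = 0.51
|j0.51 + 0.51| = √(0.51² + 0.51²) = 0.7212
|j0.51 + 6| = √(0.51² + 6²) = 6.022
|H(j0.51)| = 0.59 × 0.51 / (0.7212 × 6.022) = 0.069282
20 log₁₀(0.069282) = -23.19 dB

-23.2 dB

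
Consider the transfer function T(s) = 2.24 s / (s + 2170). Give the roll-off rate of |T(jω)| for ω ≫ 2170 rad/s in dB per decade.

0 dB/decade

With 1 zero and 1 pole, the high-frequency asymptotic slope is 20 × (1 − 1) = 0 dB/decade.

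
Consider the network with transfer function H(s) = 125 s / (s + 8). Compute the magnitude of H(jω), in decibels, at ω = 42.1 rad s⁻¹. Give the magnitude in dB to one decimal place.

41.8 dB

|j42.1| = 42.1
|j42.1 + 8| = √(42.1² + 8²) = 42.85
|H(j42.1)| = 125 × 42.1 / 42.85 = 122.8
20 log₁₀(122.8) = 41.78 dB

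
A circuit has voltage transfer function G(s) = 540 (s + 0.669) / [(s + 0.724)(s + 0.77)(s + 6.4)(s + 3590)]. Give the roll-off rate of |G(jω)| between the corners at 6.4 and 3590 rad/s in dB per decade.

In this band the factors already past their corner are: zero at 0.669, pole at 0.724, pole at 0.77, pole at 6.4; net slope = -40 dB/decade.

-40 dB/decade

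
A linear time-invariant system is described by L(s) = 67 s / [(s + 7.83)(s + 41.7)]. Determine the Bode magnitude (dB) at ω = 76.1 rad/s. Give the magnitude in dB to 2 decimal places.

|j76.1| = 76.1
|j76.1 + 7.83| = √(76.1² + 7.83²) = 76.5
|j76.1 + 41.7| = √(76.1² + 41.7²) = 86.78
|L(j76.1)| = 67 × 76.1 / (76.5 × 86.78) = 0.76805
20 log₁₀(0.76805) = -2.292 dB

-2.29 dB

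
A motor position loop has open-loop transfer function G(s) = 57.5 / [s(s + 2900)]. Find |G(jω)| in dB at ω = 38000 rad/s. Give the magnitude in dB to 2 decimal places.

-148.02 dB

|j38000 + 2900| = √(38000² + 2900²) = 3.811e+04
|j38000| = 3.8e+04
|G(j38000)| = 57.5 / (3.811e+04 × 3.8e+04) = 3.9704e-08
20 log₁₀(3.9704e-08) = -148.023 dB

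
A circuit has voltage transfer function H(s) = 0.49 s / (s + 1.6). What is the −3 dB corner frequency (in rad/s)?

1.6 rad/s

For a single-pole high-pass, the −3 dB point is at the pole: ω = 1.6 rad/s.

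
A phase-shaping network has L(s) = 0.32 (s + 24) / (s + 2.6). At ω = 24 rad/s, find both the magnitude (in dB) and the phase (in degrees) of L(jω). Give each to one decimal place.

|L| = -6.9 dB, ∠L = -38.8°

|j24 + 24| = √(24² + 24²) = 33.94
|j24 + 2.6| = √(24² + 2.6²) = 24.14
|L(j24)| = 0.32 × 33.94 / 24.14 = 0.44992
20 log₁₀(0.44992) = -6.94 dB
∠(j24 + 24) = arctan(24/24) = 45.00°
∠(j24 + 2.6) = arctan(24/2.6) = 83.82°
∠L(j24) = 45.00° − 83.82° = -38.82°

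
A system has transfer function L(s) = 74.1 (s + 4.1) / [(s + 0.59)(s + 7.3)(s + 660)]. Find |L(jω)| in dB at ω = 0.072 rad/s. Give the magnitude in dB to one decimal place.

-19.5 dB

|j0.072 + 4.1| = √(0.072² + 4.1²) = 4.101
|j0.072 + 0.59| = √(0.072² + 0.59²) = 0.5944
|j0.072 + 7.3| = √(0.072² + 7.3²) = 7.3
|j0.072 + 660| = √(0.072² + 660²) = 660
|L(j0.072)| = 74.1 × 4.101 / (0.5944 × 7.3 × 660) = 0.1061
20 log₁₀(0.1061) = -19.49 dB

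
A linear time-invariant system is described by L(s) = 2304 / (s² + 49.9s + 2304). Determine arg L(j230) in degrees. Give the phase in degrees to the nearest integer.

∠[(j230)² + 49.9(j230) + 2304] = ∠[-50596 + j11477] = 167.22°
∠L(j230) = −167.22° = -167.22°

-167°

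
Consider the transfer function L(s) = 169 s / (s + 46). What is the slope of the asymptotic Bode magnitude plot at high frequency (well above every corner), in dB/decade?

0 dB/decade

With 1 zero and 1 pole, the high-frequency asymptotic slope is 20 × (1 − 1) = 0 dB/decade.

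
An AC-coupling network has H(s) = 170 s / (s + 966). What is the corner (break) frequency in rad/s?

966 rad/s

The single real pole at s = −966 gives a corner at ω = 966 rad/s.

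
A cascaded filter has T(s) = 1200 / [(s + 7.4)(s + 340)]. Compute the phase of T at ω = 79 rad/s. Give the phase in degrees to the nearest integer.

∠(j79 + 7.4) = arctan(79/7.4) = 84.65°
∠(j79 + 340) = arctan(79/340) = 13.08°
∠T(j79) = − (84.65° + 13.08°) = -97.73°

-98°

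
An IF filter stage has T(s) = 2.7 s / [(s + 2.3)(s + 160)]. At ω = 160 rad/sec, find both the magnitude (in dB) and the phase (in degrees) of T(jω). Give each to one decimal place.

|j160| = 160
|j160 + 2.3| = √(160² + 2.3²) = 160
|j160 + 160| = √(160² + 160²) = 226.3
|T(j160)| = 2.7 × 160 / (160 × 226.3) = 0.011931
20 log₁₀(0.011931) = -38.47 dB
∠(j160) = 90.00°
∠(j160 + 2.3) = arctan(160/2.3) = 89.18°
∠(j160 + 160) = arctan(160/160) = 45.00°
∠T(j160) = 90.00° − (89.18° + 45.00°) = -44.18°

|T| = -38.5 dB, ∠T = -44.2°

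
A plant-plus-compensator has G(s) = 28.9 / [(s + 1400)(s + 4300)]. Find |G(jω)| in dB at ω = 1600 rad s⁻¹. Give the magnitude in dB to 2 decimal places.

-110.57 dB

|j1600 + 1400| = √(1600² + 1400²) = 2126
|j1600 + 4300| = √(1600² + 4300²) = 4588
|G(j1600)| = 28.9 / (2126 × 4588) = 2.9628e-06
20 log₁₀(2.9628e-06) = -110.566 dB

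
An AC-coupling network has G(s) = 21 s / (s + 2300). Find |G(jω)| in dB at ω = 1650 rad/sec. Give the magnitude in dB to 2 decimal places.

|j1650| = 1650
|j1650 + 2300| = √(1650² + 2300²) = 2831
|G(j1650)| = 21 × 1650 / 2831 = 12.241
20 log₁₀(12.241) = 21.756 dB

21.76 dB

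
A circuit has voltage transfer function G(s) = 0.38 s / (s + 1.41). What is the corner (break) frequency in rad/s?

The single real pole at s = −1.41 gives a corner at ω = 1.41 rad/s.

1.41 rad/s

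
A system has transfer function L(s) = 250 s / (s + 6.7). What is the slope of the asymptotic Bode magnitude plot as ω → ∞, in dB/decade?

0 dB/decade

With 1 zero and 1 pole, the high-frequency asymptotic slope is 20 × (1 − 1) = 0 dB/decade.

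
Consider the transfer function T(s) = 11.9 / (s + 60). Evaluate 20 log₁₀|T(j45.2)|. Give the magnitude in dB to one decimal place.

|j45.2 + 60| = √(45.2² + 60²) = 75.12
|T(j45.2)| = 11.9 / 75.12 = 0.15841
20 log₁₀(0.15841) = -16.00 dB

-16.0 dB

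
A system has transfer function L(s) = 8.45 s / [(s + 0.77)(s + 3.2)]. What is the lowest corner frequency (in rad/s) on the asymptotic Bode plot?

Break frequencies occur at each pole and zero magnitude: 0.77 rad/s, 3.2 rad/s.
The lowest is 0.77 rad/s.

0.77 rad/s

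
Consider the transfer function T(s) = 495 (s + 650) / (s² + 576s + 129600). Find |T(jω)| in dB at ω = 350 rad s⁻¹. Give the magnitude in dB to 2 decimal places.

|j350 + 650| = √(350² + 650²) = 738.2
|(j350)² + 576(j350) + 129600| = |7100 + j2.016e+05| = 2.017e+05
|T(j350)| = 495 × 738.2 / 2.017e+05 = 1.8115
20 log₁₀(1.8115) = 5.161 dB

5.16 dB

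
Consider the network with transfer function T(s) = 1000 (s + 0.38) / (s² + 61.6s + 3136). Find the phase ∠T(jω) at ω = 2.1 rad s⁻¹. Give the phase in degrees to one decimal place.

77.4°

∠(j2.1 + 0.38) = arctan(2.1/0.38) = 79.74°
∠[(j2.1)² + 61.6(j2.1) + 3136] = ∠[3131.6 + j129.36] = 2.37°
∠T(j2.1) = 79.74° − 2.37° = 77.38°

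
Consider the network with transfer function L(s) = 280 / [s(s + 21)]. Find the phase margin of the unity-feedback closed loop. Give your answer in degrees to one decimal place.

61.0°

Gain crossover: |L(jω)| = 1 at ω ≈ 11.7 rad/s.
∠L(j11.7) = −90° − arctan(11.7/21) ≈ -119.04°
PM = 180° + (-119.04°) = 60.96°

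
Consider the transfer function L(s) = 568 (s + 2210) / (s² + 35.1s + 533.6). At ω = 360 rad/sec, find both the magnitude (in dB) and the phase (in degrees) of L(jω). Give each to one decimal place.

|j360 + 2210| = √(360² + 2210²) = 2239
|(j360)² + 35.1(j360) + 533.6| = |-1.2907e+05 + j12636| = 1.297e+05
|L(j360)| = 568 × 2239 / 1.297e+05 = 9.8072
20 log₁₀(9.8072) = 19.83 dB
∠(j360 + 2210) = arctan(360/2210) = 9.25°
∠[(j360)² + 35.1(j360) + 533.6] = ∠[-1.2907e+05 + j12636] = 174.41°
∠L(j360) = 9.25° − 174.41° = -165.16°

|L| = 19.8 dB, ∠L = -165.2°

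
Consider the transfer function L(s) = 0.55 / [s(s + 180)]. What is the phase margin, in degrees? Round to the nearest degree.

90°

Gain crossover: |L(jω)| = 1 at ω ≈ 0.00306 rad s⁻¹.
∠L(j0.00306) = −90° − arctan(0.00306/180) ≈ -90.00°
PM = 180° + (-90.00°) = 90.00°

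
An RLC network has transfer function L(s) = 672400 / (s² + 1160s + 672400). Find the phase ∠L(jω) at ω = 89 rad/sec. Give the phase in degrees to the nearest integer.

∠[(j89)² + 1160(j89) + 672400] = ∠[6.6448e+05 + j1.0324e+05] = 8.83°
∠L(j89) = −8.83° = -8.83°

-9°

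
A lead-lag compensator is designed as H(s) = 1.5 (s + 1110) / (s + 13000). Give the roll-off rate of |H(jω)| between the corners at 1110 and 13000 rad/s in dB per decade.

20 dB/decade

In this band the factors already past their corner are: zero at 1110; net slope = 20 dB/decade.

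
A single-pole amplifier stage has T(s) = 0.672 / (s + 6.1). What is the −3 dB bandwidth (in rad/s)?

For a single-pole low-pass, the −3 dB point is at the pole: ω = 6.1 rad/s.

6.1 rad/s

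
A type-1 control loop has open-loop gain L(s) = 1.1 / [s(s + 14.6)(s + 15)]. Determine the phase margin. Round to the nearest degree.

Gain crossover: |L(jω)| = 1 at ω ≈ 0.00502 rad/s.
∠L(j0.00502) = −90° − arctan(0.00502/14.6) − arctan(0.00502/15) ≈ -90.04°
PM = 180° + (-90.04°) = 89.96°

90°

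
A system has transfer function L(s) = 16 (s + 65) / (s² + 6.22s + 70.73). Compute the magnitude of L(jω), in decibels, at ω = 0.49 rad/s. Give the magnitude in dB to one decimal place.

23.4 dB

|j0.49 + 65| = √(0.49² + 65²) = 65
|(j0.49)² + 6.22(j0.49) + 70.73| = |70.49 + j3.0478| = 70.56
|L(j0.49)| = 16 × 65 / 70.56 = 14.741
20 log₁₀(14.741) = 23.37 dB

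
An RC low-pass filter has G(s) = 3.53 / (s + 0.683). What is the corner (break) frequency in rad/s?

0.683 rad/s

The single real pole at s = −0.683 gives a corner at ω = 0.683 rad/s.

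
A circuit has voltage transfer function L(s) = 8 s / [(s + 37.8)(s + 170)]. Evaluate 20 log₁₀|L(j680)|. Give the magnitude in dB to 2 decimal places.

-38.87 dB

|j680| = 680
|j680 + 37.8| = √(680² + 37.8²) = 681
|j680 + 170| = √(680² + 170²) = 700.9
|L(j680)| = 8 × 680 / (681 × 700.9) = 0.011396
20 log₁₀(0.011396) = -38.865 dB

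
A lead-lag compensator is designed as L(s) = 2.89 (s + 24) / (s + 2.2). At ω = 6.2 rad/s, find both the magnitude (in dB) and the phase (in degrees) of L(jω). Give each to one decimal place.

|j6.2 + 24| = √(6.2² + 24²) = 24.79
|j6.2 + 2.2| = √(6.2² + 2.2²) = 6.579
|L(j6.2)| = 2.89 × 24.79 / 6.579 = 10.889
20 log₁₀(10.889) = 20.74 dB
∠(j6.2 + 24) = arctan(6.2/24) = 14.48°
∠(j6.2 + 2.2) = arctan(6.2/2.2) = 70.46°
∠L(j6.2) = 14.48° − 70.46° = -55.98°

|L| = 20.7 dB, ∠L = -56.0°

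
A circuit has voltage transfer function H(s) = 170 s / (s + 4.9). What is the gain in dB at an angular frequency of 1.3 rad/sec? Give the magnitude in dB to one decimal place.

|j1.3| = 1.3
|j1.3 + 4.9| = √(1.3² + 4.9²) = 5.07
|H(j1.3)| = 170 × 1.3 / 5.07 = 43.594
20 log₁₀(43.594) = 32.79 dB

32.8 dB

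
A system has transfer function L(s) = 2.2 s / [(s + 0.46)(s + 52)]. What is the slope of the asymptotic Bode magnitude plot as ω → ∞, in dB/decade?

With 1 zero and 2 poles, the high-frequency asymptotic slope is 20 × (1 − 2) = -20 dB/decade.

-20 dB/decade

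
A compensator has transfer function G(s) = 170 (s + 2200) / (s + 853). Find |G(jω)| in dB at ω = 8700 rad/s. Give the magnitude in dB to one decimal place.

|j8700 + 2200| = √(8700² + 2200²) = 8974
|j8700 + 853| = √(8700² + 853²) = 8742
|G(j8700)| = 170 × 8974 / 8742 = 174.51
20 log₁₀(174.51) = 44.84 dB

44.8 dB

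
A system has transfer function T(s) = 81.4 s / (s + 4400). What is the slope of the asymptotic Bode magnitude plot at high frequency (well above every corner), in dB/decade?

With 1 zero and 1 pole, the high-frequency asymptotic slope is 20 × (1 − 1) = 0 dB/decade.

0 dB/decade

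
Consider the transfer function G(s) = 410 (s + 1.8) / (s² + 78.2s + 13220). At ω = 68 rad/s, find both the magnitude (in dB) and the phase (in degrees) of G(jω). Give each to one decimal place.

|j68 + 1.8| = √(68² + 1.8²) = 68.02
|(j68)² + 78.2(j68) + 13220| = |8596 + j5317.6| = 1.011e+04
|G(j68)| = 410 × 68.02 / 1.011e+04 = 2.7592
20 log₁₀(2.7592) = 8.82 dB
∠(j68 + 1.8) = arctan(68/1.8) = 88.48°
∠[(j68)² + 78.2(j68) + 13220] = ∠[8596 + j5317.6] = 31.74°
∠G(j68) = 88.48° − 31.74° = 56.74°

|G| = 8.8 dB, ∠G = 56.7°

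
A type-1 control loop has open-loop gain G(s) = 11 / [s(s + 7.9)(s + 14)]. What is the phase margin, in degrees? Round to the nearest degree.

89°

Gain crossover: |G(jω)| = 1 at ω ≈ 0.0994 rad/s.
∠G(j0.0994) = −90° − arctan(0.0994/7.9) − arctan(0.0994/14) ≈ -91.13°
PM = 180° + (-91.13°) = 88.87°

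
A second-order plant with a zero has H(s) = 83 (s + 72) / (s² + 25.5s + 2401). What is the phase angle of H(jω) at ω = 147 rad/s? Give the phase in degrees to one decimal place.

-105.1 deg

∠(j147 + 72) = arctan(147/72) = 63.90°
∠[(j147)² + 25.5(j147) + 2401] = ∠[-19208 + j3748.5] = 168.96°
∠H(j147) = 63.90° − 168.96° = -105.05°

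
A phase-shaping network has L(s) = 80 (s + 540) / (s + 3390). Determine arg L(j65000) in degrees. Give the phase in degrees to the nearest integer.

3°

∠(j65000 + 540) = arctan(65000/540) = 89.52°
∠(j65000 + 3390) = arctan(65000/3390) = 87.01°
∠L(j65000) = 89.52° − 87.01° = 2.51°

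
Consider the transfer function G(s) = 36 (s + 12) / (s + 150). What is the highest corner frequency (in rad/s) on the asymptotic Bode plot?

Break frequencies occur at each pole and zero magnitude: 12 rad/s, 150 rad/s.
The highest is 150 rad/s.

150 rad/s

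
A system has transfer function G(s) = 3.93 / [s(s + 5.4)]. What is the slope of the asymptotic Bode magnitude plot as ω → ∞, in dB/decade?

-40 dB/decade

With 0 zeros and 2 poles, the high-frequency asymptotic slope is 20 × (0 − 2) = -40 dB/decade.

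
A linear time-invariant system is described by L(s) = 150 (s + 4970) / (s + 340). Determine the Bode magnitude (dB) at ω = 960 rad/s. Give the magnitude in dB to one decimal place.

|j960 + 4970| = √(960² + 4970²) = 5062
|j960 + 340| = √(960² + 340²) = 1018
|L(j960)| = 150 × 5062 / 1018 = 745.54
20 log₁₀(745.54) = 57.45 dB

57.4 dB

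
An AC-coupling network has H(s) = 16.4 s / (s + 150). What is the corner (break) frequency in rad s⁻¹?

150 rad s⁻¹

The single real pole at s = −150 gives a corner at ω = 150 rad s⁻¹.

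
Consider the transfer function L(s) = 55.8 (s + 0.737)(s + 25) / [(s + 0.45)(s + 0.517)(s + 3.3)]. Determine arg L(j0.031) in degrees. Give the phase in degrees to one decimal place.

-5.4°

∠(j0.031 + 0.737) = arctan(0.031/0.737) = 2.41°
∠(j0.031 + 25) = arctan(0.031/25) = 0.07°
∠(j0.031 + 0.45) = arctan(0.031/0.45) = 3.94°
∠(j0.031 + 0.517) = arctan(0.031/0.517) = 3.43°
∠(j0.031 + 3.3) = arctan(0.031/3.3) = 0.54°
∠L(j0.031) = 2.41° + 0.07° − (3.94° + 3.43° + 0.54°) = -5.43°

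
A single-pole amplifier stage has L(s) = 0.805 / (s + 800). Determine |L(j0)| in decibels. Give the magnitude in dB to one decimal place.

L(0) = 0.805 / 800 = 0.0010062
20 log₁₀(0.0010062) = -59.95 dB

-59.9 dB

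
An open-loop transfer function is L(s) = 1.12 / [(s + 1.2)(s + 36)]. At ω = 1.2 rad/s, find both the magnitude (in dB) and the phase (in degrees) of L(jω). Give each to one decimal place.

|j1.2 + 1.2| = √(1.2² + 1.2²) = 1.697
|j1.2 + 36| = √(1.2² + 36²) = 36.02
|L(j1.2)| = 1.12 / (1.697 × 36.02) = 0.018322
20 log₁₀(0.018322) = -34.74 dB
∠(j1.2 + 1.2) = arctan(1.2/1.2) = 45.00°
∠(j1.2 + 36) = arctan(1.2/36) = 1.91°
∠L(j1.2) = − (45.00° + 1.91°) = -46.91°

|L| = -34.7 dB, ∠L = -46.9°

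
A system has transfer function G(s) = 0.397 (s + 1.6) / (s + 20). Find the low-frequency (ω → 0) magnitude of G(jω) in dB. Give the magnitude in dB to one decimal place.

G(0) = 0.397 × 1.6 / 20 = 0.03176
20 log₁₀(0.03176) = -29.96 dB

-30.0 dB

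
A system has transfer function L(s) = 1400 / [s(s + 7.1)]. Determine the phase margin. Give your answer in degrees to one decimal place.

10.8°

Gain crossover: |L(jω)| = 1 at ω ≈ 37.1 rad/s.
∠L(j37.1) = −90° − arctan(37.1/7.1) ≈ -169.16°
PM = 180° + (-169.16°) = 10.84°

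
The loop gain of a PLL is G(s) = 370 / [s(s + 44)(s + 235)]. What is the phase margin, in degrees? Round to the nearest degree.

Gain crossover: |G(jω)| = 1 at ω ≈ 0.0358 rad/s.
∠G(j0.0358) = −90° − arctan(0.0358/44) − arctan(0.0358/235) ≈ -90.06°
PM = 180° + (-90.06°) = 89.94°

90 deg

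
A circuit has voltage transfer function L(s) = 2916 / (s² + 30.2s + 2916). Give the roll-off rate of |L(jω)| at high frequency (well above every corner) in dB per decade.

With 0 zeros and 2 poles, the high-frequency asymptotic slope is 20 × (0 − 2) = -40 dB/decade.

-40 dB/decade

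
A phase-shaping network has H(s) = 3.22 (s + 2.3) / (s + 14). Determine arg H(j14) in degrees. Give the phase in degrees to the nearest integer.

∠(j14 + 2.3) = arctan(14/2.3) = 80.67°
∠(j14 + 14) = arctan(14/14) = 45.00°
∠H(j14) = 80.67° − 45.00° = 35.67°

36 deg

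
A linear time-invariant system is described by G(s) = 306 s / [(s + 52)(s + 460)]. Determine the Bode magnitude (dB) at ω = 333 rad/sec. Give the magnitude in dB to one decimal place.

|j333| = 333
|j333 + 52| = √(333² + 52²) = 337
|j333 + 460| = √(333² + 460²) = 567.9
|G(j333)| = 306 × 333 / (337 × 567.9) = 0.53239
20 log₁₀(0.53239) = -5.48 dB

-5.5 dB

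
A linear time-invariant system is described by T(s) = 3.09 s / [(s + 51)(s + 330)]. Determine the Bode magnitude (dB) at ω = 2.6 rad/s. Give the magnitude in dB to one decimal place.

|j2.6| = 2.6
|j2.6 + 51| = √(2.6² + 51²) = 51.07
|j2.6 + 330| = √(2.6² + 330²) = 330
|T(j2.6)| = 3.09 × 2.6 / (51.07 × 330) = 0.00047673
20 log₁₀(0.00047673) = -66.43 dB

-66.4 dB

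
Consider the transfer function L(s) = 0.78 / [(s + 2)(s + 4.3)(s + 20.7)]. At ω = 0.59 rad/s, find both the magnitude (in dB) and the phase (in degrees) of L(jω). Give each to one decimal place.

|L| = -47.6 dB, ∠L = -25.9 deg

|j0.59 + 2| = √(0.59² + 2²) = 2.085
|j0.59 + 4.3| = √(0.59² + 4.3²) = 4.34
|j0.59 + 20.7| = √(0.59² + 20.7²) = 20.71
|L(j0.59)| = 0.78 / (2.085 × 4.34 × 20.71) = 0.0041618
20 log₁₀(0.0041618) = -47.61 dB
∠(j0.59 + 2) = arctan(0.59/2) = 16.44°
∠(j0.59 + 4.3) = arctan(0.59/4.3) = 7.81°
∠(j0.59 + 20.7) = arctan(0.59/20.7) = 1.63°
∠L(j0.59) = − (16.44° + 7.81° + 1.63°) = -25.88°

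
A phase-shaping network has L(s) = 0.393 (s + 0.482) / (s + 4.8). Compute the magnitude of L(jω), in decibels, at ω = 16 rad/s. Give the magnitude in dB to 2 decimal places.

-8.48 dB

|j16 + 0.482| = √(16² + 0.482²) = 16.01
|j16 + 4.8| = √(16² + 4.8²) = 16.7
|L(j16)| = 0.393 × 16.01 / 16.7 = 0.3766
20 log₁₀(0.3766) = -8.482 dB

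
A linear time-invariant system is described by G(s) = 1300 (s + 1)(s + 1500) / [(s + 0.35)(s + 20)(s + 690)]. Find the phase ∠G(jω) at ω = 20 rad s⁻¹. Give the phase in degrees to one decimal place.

-47.8°

∠(j20 + 1) = arctan(20/1) = 87.14°
∠(j20 + 1500) = arctan(20/1500) = 0.76°
∠(j20 + 0.35) = arctan(20/0.35) = 89.00°
∠(j20 + 20) = arctan(20/20) = 45.00°
∠(j20 + 690) = arctan(20/690) = 1.66°
∠G(j20) = 87.14° + 0.76° − (89.00° + 45.00° + 1.66°) = -47.76°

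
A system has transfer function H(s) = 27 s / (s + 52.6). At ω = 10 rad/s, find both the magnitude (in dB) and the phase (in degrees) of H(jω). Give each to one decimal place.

|j10| = 10
|j10 + 52.6| = √(10² + 52.6²) = 53.54
|H(j10)| = 27 × 10 / 53.54 = 5.0428
20 log₁₀(5.0428) = 14.05 dB
∠(j10) = 90.00°
∠(j10 + 52.6) = arctan(10/52.6) = 10.76°
∠H(j10) = 90.00° − 10.76° = 79.24°

|H| = 14.1 dB, ∠H = 79.2°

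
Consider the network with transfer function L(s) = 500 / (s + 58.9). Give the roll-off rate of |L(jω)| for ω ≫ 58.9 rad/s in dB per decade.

-20 dB/decade

With 0 zeros and 1 pole, the high-frequency asymptotic slope is 20 × (0 − 1) = -20 dB/decade.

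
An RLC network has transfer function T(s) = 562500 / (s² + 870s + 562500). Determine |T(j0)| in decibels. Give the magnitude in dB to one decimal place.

T(0) = 562500 / 562500 = 1
20 log₁₀(1) = 0.00 dB

0.0 dB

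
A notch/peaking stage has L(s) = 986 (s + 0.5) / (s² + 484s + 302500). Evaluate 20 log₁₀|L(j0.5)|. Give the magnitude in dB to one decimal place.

-52.7 dB

|j0.5 + 0.5| = √(0.5² + 0.5²) = 0.7071
|(j0.5)² + 484(j0.5) + 302500| = |3.025e+05 + j242| = 3.025e+05
|L(j0.5)| = 986 × 0.7071 / 3.025e+05 = 0.0023048
20 log₁₀(0.0023048) = -52.75 dB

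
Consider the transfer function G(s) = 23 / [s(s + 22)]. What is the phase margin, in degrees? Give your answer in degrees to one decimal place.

Gain crossover: |G(jω)| = 1 at ω ≈ 1.04 rad/sec.
∠G(j1.04) = −90° − arctan(1.04/22) ≈ -92.72°
PM = 180° + (-92.72°) = 87.28°

87.3 deg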